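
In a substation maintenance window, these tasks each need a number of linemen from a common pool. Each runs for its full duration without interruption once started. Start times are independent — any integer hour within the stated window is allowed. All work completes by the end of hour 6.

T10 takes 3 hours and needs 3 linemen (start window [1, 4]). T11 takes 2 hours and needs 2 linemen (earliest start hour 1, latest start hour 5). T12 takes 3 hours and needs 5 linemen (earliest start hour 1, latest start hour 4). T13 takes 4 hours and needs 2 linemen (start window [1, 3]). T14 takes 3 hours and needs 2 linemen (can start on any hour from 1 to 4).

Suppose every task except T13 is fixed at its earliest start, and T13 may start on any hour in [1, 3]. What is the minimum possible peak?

12

T13@1: h1:14  h2:14  h3:12  h4:2  h5:0  h6:0 → peak 14
T13@2: h1:12  h2:14  h3:12  h4:2  h5:2  h6:0 → peak 14
T13@3: h1:12  h2:12  h3:12  h4:2  h5:2  h6:2 → peak 12
Best is T13@3, peak 12.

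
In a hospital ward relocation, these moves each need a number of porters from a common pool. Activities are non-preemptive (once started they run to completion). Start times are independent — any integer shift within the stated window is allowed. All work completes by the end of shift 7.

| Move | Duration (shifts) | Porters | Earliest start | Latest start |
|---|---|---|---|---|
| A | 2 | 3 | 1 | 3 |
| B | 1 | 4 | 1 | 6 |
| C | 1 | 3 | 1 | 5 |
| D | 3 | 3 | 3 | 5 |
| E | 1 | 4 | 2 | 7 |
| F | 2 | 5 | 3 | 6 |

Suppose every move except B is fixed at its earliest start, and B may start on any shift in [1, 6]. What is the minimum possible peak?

8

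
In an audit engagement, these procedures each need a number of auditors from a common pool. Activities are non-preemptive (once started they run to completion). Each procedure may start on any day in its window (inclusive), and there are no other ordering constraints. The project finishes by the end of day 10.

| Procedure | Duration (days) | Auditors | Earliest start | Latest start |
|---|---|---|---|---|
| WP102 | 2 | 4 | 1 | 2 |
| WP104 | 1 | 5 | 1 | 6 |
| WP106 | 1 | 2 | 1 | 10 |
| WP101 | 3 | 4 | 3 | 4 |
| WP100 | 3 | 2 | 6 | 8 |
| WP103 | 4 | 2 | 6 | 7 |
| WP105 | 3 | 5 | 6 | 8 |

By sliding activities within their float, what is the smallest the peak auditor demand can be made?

Early-start (WP102@1, WP104@1, WP106@1, WP101@3, WP100@6, WP103@6, WP105@6) gives peak 11: d1:11  d2:4  d3:4  d4:4  d5:4  d6:9  d7:9  d8:9  d9:2  d10:0.
Shift WP106→2.
Schedule WP102@1, WP104@1, WP106@2, WP101@3, WP100@6, WP103@6, WP105@6: d1:9  d2:6  d3:4  d4:4  d5:4  d6:9  d7:9  d8:9  d9:2  d10:0 — peak 9.

9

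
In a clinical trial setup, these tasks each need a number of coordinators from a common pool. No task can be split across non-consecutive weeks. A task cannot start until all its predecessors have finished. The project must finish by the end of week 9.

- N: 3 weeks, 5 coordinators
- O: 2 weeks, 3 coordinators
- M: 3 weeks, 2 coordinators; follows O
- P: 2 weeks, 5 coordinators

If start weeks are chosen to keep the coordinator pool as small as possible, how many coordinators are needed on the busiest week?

7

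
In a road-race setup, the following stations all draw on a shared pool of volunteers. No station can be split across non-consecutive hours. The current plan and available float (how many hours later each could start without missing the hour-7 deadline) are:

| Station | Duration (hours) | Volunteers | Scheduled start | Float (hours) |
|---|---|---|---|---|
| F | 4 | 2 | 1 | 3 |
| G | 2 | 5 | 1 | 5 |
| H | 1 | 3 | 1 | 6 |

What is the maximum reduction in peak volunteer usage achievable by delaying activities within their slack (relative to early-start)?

5

Early-start peak: h1:10  h2:7  h3:2  h4:2  h5:0  h6:0  h7:0 ⇒ 10.
Leveled (F@1, G@5, H@1): h1:5  h2:2  h3:2  h4:2  h5:5  h6:5  h7:0 ⇒ 5.
Reduction 10 − 5 = 5.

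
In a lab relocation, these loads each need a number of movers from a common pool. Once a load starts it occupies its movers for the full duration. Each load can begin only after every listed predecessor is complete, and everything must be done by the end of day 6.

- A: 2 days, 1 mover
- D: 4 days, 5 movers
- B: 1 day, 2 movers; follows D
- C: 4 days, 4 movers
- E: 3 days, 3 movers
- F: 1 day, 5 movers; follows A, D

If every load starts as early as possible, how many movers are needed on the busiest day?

Early-start schedule: A@1, D@1, B@5, C@1, E@1, F@5.
Load per day: day 1: 13, day 2: 13, day 3: 12, day 4: 9, day 5: 7, day 6: 0.
Peak is 13.

13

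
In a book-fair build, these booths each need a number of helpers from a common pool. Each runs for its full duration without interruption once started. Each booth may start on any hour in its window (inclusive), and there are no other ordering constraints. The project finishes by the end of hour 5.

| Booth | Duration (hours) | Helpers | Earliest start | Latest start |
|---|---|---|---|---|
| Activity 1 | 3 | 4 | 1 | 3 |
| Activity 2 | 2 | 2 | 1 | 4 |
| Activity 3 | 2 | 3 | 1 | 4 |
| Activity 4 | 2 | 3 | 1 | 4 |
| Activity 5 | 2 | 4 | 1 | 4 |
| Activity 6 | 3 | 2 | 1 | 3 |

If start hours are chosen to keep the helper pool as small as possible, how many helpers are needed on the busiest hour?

9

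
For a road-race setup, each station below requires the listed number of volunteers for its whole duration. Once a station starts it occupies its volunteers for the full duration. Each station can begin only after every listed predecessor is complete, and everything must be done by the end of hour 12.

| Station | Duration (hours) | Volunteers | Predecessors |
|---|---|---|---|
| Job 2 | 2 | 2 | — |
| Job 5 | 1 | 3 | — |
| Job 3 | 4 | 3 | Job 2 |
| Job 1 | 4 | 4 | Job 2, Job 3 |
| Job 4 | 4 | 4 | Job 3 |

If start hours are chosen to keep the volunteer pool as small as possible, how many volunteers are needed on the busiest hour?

8

Schedule Job 2@1, Job 5@1, Job 3@3, Job 1@7, Job 4@7: h1:5  h2:2  h3:3  h4:3  h5:3  h6:3  h7:8  h8:8  h9:8  h10:8  h11:0  h12:0 — peak 8.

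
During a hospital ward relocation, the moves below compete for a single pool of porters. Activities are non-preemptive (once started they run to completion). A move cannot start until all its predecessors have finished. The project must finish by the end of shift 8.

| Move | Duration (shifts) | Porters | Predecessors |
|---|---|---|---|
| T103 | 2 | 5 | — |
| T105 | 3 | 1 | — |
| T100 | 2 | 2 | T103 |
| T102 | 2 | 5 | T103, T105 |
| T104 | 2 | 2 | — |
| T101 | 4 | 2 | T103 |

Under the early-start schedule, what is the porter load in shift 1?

8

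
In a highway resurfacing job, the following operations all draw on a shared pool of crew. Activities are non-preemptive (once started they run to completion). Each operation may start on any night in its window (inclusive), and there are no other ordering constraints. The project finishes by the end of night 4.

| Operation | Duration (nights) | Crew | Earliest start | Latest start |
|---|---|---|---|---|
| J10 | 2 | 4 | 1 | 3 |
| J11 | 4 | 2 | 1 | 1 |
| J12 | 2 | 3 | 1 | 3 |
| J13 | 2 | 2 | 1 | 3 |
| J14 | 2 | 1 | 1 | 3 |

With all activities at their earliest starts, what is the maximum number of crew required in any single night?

Early-start schedule: J10@1, J11@1, J12@1, J13@1, J14@1.
Load per night: night 1: 12, night 2: 12, night 3: 2, night 4: 2.
Peak is 12.

12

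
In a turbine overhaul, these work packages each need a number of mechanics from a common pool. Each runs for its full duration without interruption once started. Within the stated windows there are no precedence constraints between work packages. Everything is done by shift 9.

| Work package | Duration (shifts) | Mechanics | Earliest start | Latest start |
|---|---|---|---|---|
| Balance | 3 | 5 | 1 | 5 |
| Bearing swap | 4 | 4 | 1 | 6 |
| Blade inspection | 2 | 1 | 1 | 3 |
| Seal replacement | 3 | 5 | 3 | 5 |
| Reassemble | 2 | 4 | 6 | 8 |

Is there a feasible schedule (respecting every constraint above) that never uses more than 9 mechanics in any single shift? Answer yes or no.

Schedule Balance@1, Bearing swap@3, Blade inspection@1, Seal replacement@4, Reassemble@7: s1:6  s2:6  s3:9  s4:9  s5:9  s6:9  s7:4  s8:4  s9:0 — peak 9 ≤ 9.

yes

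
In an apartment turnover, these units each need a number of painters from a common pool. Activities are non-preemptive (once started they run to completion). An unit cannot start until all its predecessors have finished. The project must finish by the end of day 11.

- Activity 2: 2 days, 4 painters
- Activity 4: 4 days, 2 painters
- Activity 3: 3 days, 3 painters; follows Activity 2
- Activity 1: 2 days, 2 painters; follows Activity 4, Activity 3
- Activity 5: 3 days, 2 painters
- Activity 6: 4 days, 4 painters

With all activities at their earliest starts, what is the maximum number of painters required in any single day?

12

Early-start schedule: Activity 2@1, Activity 4@1, Activity 3@3, Activity 1@6, Activity 5@1, Activity 6@1.
Load per day: day 1: 12, day 2: 12, day 3: 11, day 4: 9, day 5: 3, day 6: 2, day 7: 2, day 8: 0, day 9: 0, day 10: 0, day 11: 0.
Peak is 12.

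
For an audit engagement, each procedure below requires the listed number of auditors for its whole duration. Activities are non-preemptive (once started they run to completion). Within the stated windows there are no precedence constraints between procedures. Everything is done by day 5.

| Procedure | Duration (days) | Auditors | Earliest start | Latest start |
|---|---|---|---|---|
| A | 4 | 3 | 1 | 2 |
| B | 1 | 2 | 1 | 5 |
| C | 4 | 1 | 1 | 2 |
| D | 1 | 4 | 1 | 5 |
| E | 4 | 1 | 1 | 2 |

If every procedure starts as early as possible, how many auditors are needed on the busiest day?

11

Early-start schedule: A@1, B@1, C@1, D@1, E@1.
Load per day: day 1: 11, day 2: 5, day 3: 5, day 4: 5, day 5: 0.
Peak is 11.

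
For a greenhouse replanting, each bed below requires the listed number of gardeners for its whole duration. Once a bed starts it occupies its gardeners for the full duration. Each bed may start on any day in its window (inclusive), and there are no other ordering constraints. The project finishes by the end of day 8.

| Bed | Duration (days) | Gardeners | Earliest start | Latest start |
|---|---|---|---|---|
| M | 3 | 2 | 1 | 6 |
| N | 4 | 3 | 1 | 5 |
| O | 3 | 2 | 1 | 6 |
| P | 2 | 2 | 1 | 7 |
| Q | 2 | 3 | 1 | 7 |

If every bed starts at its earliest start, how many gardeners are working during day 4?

At early start, day 4 has: N.
Demand: 3 = 3.

3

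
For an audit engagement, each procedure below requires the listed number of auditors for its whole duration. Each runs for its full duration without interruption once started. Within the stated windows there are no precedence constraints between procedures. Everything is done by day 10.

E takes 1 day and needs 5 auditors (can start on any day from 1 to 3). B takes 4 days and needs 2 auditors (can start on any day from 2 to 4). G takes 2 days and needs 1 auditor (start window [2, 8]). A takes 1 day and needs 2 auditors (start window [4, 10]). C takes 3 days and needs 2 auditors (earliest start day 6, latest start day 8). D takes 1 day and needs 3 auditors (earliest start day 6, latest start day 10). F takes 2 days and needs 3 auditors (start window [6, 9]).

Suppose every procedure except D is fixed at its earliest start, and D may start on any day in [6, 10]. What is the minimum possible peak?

D@6: d1:5  d2:3  d3:3  d4:4  d5:2  d6:8  d7:5  d8:2  d9:0  d10:0 → peak 8
D@7: d1:5  d2:3  d3:3  d4:4  d5:2  d6:5  d7:8  d8:2  d9:0  d10:0 → peak 8
D@8: d1:5  d2:3  d3:3  d4:4  d5:2  d6:5  d7:5  d8:5  d9:0  d10:0 → peak 5
D@9: d1:5  d2:3  d3:3  d4:4  d5:2  d6:5  d7:5  d8:2  d9:3  d10:0 → peak 5
D@10: d1:5  d2:3  d3:3  d4:4  d5:2  d6:5  d7:5  d8:2  d9:0  d10:3 → peak 5
Best is D@8, peak 5.

5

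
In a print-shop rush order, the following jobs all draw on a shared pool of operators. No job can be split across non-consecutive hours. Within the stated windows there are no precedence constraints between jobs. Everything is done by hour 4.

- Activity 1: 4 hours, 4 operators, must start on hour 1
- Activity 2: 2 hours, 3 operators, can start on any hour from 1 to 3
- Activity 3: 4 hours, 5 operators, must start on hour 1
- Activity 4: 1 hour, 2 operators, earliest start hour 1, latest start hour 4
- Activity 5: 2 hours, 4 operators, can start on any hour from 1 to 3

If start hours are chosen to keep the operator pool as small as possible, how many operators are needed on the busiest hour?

Early-start (Activity 1@1, Activity 2@1, Activity 3@1, Activity 4@1, Activity 5@1) gives peak 18: h1:18  h2:16  h3:9  h4:9.
Shift Activity 5→3.
Schedule Activity 1@1, Activity 2@1, Activity 3@1, Activity 4@1, Activity 5@3: h1:14  h2:12  h3:13  h4:13 — peak 14.

14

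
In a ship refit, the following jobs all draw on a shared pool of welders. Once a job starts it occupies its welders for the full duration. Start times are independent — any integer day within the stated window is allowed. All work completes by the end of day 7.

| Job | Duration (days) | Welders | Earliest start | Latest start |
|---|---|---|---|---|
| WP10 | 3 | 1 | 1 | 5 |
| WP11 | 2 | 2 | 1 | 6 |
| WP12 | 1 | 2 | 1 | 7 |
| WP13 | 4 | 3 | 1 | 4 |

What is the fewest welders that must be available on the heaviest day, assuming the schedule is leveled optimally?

Early-start (WP10@1, WP11@1, WP12@1, WP13@1) gives peak 8: d1:8  d2:6  d3:4  d4:3  d5:0  d6:0  d7:0.
Shift WP12→3, WP13→4.
Schedule WP10@1, WP11@1, WP12@3, WP13@4: d1:3  d2:3  d3:3  d4:3  d5:3  d6:3  d7:3 — peak 3.
Total welder-days = 21 over 7 days ⇒ peak ≥ ⌈21/7⌉ = 3, so 3 is optimal.

3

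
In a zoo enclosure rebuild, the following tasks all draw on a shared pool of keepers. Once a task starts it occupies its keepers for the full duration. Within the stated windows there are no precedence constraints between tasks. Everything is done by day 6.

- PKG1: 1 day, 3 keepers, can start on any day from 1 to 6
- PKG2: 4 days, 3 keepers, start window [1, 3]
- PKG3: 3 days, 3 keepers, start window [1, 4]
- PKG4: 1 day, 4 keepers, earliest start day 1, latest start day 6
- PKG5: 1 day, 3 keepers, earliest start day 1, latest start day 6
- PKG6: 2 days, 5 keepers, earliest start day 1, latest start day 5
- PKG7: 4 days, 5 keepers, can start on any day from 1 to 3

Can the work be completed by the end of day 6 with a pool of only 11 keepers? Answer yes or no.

yes

Schedule PKG1@1, PKG2@1, PKG3@1, PKG4@2, PKG5@4, PKG6@5, PKG7@3: d1:9  d2:10  d3:11  d4:11  d5:10  d6:10 — peak 11 ≤ 11.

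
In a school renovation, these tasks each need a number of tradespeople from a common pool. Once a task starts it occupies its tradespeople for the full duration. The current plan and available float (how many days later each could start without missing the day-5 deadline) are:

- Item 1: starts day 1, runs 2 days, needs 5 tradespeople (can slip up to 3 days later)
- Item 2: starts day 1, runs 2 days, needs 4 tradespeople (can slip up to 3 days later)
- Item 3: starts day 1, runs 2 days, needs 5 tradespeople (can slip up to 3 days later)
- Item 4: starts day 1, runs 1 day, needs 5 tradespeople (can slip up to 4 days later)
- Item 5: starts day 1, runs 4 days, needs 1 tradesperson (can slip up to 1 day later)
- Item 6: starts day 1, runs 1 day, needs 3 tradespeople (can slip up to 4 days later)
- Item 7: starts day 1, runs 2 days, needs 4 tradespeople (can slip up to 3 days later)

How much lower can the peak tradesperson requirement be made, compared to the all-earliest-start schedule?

Early-start peak: d1:27  d2:19  d3:1  d4:1  d5:0 ⇒ 27.
Leveled (Item 1@1, Item 2@1, Item 3@3, Item 4@5, Item 5@1, Item 6@3, Item 7@4): d1:10  d2:10  d3:9  d4:10  d5:9 ⇒ 10.
Reduction 27 − 10 = 17.

17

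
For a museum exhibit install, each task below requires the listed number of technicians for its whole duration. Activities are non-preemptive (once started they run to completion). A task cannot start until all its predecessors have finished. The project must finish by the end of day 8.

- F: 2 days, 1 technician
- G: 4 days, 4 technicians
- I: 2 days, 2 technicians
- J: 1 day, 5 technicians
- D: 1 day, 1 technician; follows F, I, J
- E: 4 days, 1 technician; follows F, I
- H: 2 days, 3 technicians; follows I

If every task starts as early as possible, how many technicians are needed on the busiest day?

12

Early-start schedule: F@1, G@1, I@1, J@1, D@3, E@3, H@3.
Load per day: day 1: 12, day 2: 7, day 3: 9, day 4: 8, day 5: 1, day 6: 1, day 7: 0, day 8: 0.
Peak is 12.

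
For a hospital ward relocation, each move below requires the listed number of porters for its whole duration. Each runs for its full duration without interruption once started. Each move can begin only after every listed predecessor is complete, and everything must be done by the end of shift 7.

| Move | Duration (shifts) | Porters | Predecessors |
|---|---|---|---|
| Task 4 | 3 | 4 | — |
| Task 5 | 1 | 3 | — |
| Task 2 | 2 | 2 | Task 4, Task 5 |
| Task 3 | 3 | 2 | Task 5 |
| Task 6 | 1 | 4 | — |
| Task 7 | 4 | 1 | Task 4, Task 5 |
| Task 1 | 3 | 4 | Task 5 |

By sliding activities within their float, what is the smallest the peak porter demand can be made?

Early-start (Task 4@1, Task 5@1, Task 2@4, Task 3@2, Task 6@1, Task 7@4, Task 1@2) gives peak 11: s1:11  s2:10  s3:10  s4:9  s5:3  s6:1  s7:1.
Shift Task 2→5, Task 6→4, Task 1→5.
Schedule Task 4@1, Task 5@1, Task 2@5, Task 3@2, Task 6@4, Task 7@4, Task 1@5: s1:7  s2:6  s3:6  s4:7  s5:7  s6:7  s7:5 — peak 7.
Total porter-shifts = 45 over 7 shifts ⇒ peak ≥ ⌈45/7⌉ = 7, so 7 is optimal.

7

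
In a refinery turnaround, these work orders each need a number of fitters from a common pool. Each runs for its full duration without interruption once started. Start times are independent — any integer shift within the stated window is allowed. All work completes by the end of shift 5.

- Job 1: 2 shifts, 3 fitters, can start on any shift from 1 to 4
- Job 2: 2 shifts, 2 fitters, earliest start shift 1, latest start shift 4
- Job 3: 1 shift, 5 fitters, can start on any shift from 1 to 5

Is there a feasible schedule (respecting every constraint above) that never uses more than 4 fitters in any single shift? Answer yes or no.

no

The minimum achievable peak is 5; 4 < 5, so no feasible schedule stays within the cap.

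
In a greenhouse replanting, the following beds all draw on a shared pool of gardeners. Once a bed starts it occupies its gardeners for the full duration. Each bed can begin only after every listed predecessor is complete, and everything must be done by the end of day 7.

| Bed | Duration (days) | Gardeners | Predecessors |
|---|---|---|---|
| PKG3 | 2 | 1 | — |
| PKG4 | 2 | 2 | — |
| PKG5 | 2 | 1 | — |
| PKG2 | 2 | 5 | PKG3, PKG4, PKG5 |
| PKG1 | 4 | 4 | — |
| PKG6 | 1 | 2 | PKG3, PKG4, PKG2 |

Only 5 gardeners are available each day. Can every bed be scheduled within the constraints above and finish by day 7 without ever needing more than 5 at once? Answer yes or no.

Total gardener-days = 36; over 7 days the average is 36/7 > 5, so some day must exceed 5.

no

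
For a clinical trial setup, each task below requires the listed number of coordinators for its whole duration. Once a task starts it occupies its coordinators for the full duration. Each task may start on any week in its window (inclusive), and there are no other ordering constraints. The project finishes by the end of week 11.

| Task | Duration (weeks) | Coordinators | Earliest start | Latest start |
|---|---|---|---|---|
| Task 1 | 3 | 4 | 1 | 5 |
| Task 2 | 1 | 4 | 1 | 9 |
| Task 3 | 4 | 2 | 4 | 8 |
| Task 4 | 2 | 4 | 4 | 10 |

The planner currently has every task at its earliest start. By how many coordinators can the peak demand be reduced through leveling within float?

4

Early-start peak: w1:8  w2:4  w3:4  w4:6  w5:6  w6:2  w7:2  w8:0  w9:0  w10:0  w11:0 ⇒ 8.
Leveled (Task 1@1, Task 2@4, Task 3@5, Task 4@9): w1:4  w2:4  w3:4  w4:4  w5:2  w6:2  w7:2  w8:2  w9:4  w10:4  w11:0 ⇒ 4.
Reduction 8 − 4 = 4.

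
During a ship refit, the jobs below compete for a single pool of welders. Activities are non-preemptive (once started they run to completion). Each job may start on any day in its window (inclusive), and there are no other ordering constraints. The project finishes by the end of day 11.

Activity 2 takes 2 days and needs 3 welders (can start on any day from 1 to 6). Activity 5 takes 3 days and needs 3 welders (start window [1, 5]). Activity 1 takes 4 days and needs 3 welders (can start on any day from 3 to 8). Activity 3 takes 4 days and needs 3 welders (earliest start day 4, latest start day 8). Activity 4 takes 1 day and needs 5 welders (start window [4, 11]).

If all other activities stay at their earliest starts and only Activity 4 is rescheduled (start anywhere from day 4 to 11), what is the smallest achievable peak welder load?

6

Activity 4@4: d1:6  d2:6  d3:6  d4:11  d5:6  d6:6  d7:3  d8:0  d9:0  d10:0  d11:0 → peak 11
Activity 4@5: d1:6  d2:6  d3:6  d4:6  d5:11  d6:6  d7:3  d8:0  d9:0  d10:0  d11:0 → peak 11
Activity 4@6: d1:6  d2:6  d3:6  d4:6  d5:6  d6:11  d7:3  d8:0  d9:0  d10:0  d11:0 → peak 11
Activity 4@7: d1:6  d2:6  d3:6  d4:6  d5:6  d6:6  d7:8  d8:0  d9:0  d10:0  d11:0 → peak 8
Activity 4@8: d1:6  d2:6  d3:6  d4:6  d5:6  d6:6  d7:3  d8:5  d9:0  d10:0  d11:0 → peak 6
Activity 4@9: d1:6  d2:6  d3:6  d4:6  d5:6  d6:6  d7:3  d8:0  d9:5  d10:0  d11:0 → peak 6
Activity 4@10: d1:6  d2:6  d3:6  d4:6  d5:6  d6:6  d7:3  d8:0  d9:0  d10:5  d11:0 → peak 6
Activity 4@11: d1:6  d2:6  d3:6  d4:6  d5:6  d6:6  d7:3  d8:0  d9:0  d10:0  d11:5 → peak 6
Best is Activity 4@8, peak 6.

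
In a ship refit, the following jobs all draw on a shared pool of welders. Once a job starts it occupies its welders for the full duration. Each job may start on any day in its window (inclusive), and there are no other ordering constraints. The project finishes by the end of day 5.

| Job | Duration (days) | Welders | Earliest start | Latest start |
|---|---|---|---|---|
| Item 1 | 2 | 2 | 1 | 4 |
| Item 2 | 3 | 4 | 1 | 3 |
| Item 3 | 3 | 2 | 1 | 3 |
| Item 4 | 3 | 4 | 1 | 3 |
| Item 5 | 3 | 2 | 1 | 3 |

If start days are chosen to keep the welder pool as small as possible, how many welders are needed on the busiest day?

12

Early-start (Item 1@1, Item 2@1, Item 3@1, Item 4@1, Item 5@1) gives peak 14: d1:14  d2:14  d3:12  d4:0  d5:0.
Shift Item 5→3.
Schedule Item 1@1, Item 2@1, Item 3@1, Item 4@1, Item 5@3: d1:12  d2:12  d3:12  d4:2  d5:2 — peak 12.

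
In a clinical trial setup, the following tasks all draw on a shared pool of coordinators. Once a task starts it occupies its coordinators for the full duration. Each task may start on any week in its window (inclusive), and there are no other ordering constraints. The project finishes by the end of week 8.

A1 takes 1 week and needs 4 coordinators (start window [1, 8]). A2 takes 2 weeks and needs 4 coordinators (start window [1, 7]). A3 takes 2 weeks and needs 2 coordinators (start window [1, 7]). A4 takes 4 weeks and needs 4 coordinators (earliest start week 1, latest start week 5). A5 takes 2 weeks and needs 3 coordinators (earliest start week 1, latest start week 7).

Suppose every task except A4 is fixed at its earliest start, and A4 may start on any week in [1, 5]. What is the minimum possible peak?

13

A4@1: w1:17  w2:13  w3:4  w4:4  w5:0  w6:0  w7:0  w8:0 → peak 17
A4@2: w1:13  w2:13  w3:4  w4:4  w5:4  w6:0  w7:0  w8:0 → peak 13
A4@3: w1:13  w2:9  w3:4  w4:4  w5:4  w6:4  w7:0  w8:0 → peak 13
A4@4: w1:13  w2:9  w3:0  w4:4  w5:4  w6:4  w7:4  w8:0 → peak 13
A4@5: w1:13  w2:9  w3:0  w4:0  w5:4  w6:4  w7:4  w8:4 → peak 13
Best is A4@2, peak 13.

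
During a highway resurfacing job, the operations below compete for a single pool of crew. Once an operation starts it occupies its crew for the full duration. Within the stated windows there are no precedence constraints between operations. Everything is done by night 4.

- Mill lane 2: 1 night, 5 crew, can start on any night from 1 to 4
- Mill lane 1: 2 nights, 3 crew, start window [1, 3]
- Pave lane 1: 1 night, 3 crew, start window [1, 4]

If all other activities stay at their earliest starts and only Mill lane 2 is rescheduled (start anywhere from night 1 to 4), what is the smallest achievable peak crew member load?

Mill lane 2@1: n1:11  n2:3  n3:0  n4:0 → peak 11
Mill lane 2@2: n1:6  n2:8  n3:0  n4:0 → peak 8
Mill lane 2@3: n1:6  n2:3  n3:5  n4:0 → peak 6
Mill lane 2@4: n1:6  n2:3  n3:0  n4:5 → peak 6
Best is Mill lane 2@3, peak 6.

6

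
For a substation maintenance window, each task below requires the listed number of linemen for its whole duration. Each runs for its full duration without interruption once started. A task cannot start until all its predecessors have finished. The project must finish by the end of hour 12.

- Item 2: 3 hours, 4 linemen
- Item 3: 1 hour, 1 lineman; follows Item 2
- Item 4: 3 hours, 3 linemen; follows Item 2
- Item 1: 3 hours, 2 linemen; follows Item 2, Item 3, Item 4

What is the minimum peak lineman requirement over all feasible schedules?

4

Schedule Item 2@1, Item 3@4, Item 4@4, Item 1@7: h1:4  h2:4  h3:4  h4:4  h5:3  h6:3  h7:2  h8:2  h9:2  h10:0  h11:0  h12:0 — peak 4.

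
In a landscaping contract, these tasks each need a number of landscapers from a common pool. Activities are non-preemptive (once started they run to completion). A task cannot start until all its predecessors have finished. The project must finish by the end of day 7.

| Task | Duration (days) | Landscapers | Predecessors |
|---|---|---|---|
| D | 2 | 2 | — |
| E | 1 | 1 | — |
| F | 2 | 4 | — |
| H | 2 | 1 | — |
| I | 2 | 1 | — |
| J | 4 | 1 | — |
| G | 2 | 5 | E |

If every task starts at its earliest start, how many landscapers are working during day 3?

At early start, day 3 has: J, G.
Demand: 1 + 5 = 6.

6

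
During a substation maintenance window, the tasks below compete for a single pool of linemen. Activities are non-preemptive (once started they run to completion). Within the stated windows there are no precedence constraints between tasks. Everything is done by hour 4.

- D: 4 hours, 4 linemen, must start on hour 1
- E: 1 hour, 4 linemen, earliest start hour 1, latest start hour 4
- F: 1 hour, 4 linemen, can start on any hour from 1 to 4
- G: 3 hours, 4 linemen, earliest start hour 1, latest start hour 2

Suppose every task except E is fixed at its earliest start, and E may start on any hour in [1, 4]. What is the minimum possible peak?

12

E@1: h1:16  h2:8  h3:8  h4:4 → peak 16
E@2: h1:12  h2:12  h3:8  h4:4 → peak 12
E@3: h1:12  h2:8  h3:12  h4:4 → peak 12
E@4: h1:12  h2:8  h3:8  h4:8 → peak 12
Best is E@2, peak 12.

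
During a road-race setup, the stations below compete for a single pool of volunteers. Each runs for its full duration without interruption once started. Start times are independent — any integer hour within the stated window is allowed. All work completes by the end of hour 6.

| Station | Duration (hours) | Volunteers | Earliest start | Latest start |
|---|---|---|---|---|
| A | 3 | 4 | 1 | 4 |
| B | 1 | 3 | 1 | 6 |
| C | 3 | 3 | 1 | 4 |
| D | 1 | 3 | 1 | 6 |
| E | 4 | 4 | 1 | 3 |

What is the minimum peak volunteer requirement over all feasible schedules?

Early-start (A@1, B@1, C@1, D@1, E@1) gives peak 17: h1:17  h2:11  h3:11  h4:4  h5:0  h6:0.
Shift C→4, D→2, E→3.
Schedule A@1, B@1, C@4, D@2, E@3: h1:7  h2:7  h3:8  h4:7  h5:7  h6:7 — peak 8.
Total volunteer-hours = 43 over 6 hours ⇒ peak ≥ ⌈43/6⌉ = 8, so 8 is optimal.

8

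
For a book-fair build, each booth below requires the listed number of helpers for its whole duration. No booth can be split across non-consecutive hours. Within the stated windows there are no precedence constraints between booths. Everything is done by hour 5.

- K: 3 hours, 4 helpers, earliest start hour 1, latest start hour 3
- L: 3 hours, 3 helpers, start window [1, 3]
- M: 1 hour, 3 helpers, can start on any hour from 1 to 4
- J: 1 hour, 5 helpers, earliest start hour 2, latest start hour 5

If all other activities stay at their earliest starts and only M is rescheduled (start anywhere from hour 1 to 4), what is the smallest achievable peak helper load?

12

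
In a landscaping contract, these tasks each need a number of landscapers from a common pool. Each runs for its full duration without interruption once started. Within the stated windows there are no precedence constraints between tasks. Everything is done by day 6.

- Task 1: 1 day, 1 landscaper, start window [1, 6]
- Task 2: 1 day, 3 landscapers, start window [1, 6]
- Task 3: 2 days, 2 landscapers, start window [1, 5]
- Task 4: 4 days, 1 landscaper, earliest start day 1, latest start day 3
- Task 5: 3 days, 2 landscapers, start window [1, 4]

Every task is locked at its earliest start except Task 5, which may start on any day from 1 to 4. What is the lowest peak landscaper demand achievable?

7

Task 5@1: d1:9  d2:5  d3:3  d4:1  d5:0  d6:0 → peak 9
Task 5@2: d1:7  d2:5  d3:3  d4:3  d5:0  d6:0 → peak 7
Task 5@3: d1:7  d2:3  d3:3  d4:3  d5:2  d6:0 → peak 7
Task 5@4: d1:7  d2:3  d3:1  d4:3  d5:2  d6:2 → peak 7
Best is Task 5@2, peak 7.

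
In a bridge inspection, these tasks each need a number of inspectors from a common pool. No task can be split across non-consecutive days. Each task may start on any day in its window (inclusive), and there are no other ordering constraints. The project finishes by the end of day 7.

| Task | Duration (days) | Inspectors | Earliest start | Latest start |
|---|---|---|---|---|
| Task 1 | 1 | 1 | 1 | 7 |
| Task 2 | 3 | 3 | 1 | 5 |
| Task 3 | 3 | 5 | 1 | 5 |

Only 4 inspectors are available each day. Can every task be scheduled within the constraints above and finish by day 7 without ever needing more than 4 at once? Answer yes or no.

no

The minimum achievable peak is 5; 4 < 5, so no feasible schedule stays within the cap.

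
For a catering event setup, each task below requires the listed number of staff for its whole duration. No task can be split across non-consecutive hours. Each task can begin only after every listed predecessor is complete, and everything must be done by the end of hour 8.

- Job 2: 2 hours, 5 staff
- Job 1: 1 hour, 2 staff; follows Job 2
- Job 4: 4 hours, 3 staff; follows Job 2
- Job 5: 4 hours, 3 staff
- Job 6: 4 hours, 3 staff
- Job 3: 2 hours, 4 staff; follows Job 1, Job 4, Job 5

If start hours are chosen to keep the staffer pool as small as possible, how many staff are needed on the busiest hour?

Early-start (Job 2@1, Job 1@3, Job 4@3, Job 5@1, Job 6@1, Job 3@7) gives peak 11: h1:11  h2:11  h3:11  h4:9  h5:3  h6:3  h7:4  h8:4.
Shift Job 6→5.
Schedule Job 2@1, Job 1@3, Job 4@3, Job 5@1, Job 6@5, Job 3@7: h1:8  h2:8  h3:8  h4:6  h5:6  h6:6  h7:7  h8:7 — peak 8.

8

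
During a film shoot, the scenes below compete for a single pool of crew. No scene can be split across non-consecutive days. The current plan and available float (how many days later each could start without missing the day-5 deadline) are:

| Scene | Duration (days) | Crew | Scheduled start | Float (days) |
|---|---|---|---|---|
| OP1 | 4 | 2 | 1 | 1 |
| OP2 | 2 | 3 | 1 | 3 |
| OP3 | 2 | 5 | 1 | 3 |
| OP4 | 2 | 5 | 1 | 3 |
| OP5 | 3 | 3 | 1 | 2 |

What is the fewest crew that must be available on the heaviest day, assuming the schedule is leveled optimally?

Early-start (OP1@1, OP2@1, OP3@1, OP4@1, OP5@1) gives peak 18: d1:18  d2:18  d3:5  d4:2  d5:0.
Shift OP4→3, OP5→3.
Schedule OP1@1, OP2@1, OP3@1, OP4@3, OP5@3: d1:10  d2:10  d3:10  d4:10  d5:3 — peak 10.

10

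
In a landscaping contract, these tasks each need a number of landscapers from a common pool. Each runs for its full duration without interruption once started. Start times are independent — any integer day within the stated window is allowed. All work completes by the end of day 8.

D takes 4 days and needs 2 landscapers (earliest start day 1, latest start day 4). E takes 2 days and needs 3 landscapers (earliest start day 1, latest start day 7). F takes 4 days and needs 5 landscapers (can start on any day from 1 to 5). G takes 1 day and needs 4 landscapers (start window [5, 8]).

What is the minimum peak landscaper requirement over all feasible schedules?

7

Early-start (D@1, E@1, F@1, G@5) gives peak 10: d1:10  d2:10  d3:7  d4:7  d5:4  d6:0  d7:0  d8:0.
Shift F→3, G→7.
Schedule D@1, E@1, F@3, G@7: d1:5  d2:5  d3:7  d4:7  d5:5  d6:5  d7:4  d8:0 — peak 7.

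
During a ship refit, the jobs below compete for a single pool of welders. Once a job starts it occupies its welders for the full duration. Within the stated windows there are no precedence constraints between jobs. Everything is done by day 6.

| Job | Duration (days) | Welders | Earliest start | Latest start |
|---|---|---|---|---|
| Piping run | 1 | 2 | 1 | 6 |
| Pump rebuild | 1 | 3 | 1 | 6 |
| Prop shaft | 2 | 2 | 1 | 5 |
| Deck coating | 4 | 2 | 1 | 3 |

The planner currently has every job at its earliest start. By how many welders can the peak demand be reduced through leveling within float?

Early-start peak: d1:9  d2:4  d3:2  d4:2  d5:0  d6:0 ⇒ 9.
Leveled (Piping run@1, Pump rebuild@2, Prop shaft@3, Deck coating@3): d1:2  d2:3  d3:4  d4:4  d5:2  d6:2 ⇒ 4.
Reduction 9 − 4 = 5.

5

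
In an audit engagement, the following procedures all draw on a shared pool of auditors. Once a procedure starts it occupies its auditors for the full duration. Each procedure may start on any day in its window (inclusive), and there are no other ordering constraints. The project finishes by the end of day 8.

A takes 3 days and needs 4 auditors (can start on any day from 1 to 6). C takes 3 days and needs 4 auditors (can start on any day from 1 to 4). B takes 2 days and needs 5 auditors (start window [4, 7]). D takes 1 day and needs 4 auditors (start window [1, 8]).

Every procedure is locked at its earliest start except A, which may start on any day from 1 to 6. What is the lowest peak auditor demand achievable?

A@1: d1:12  d2:8  d3:8  d4:5  d5:5  d6:0  d7:0  d8:0 → peak 12
A@2: d1:8  d2:8  d3:8  d4:9  d5:5  d6:0  d7:0  d8:0 → peak 9
A@3: d1:8  d2:4  d3:8  d4:9  d5:9  d6:0  d7:0  d8:0 → peak 9
A@4: d1:8  d2:4  d3:4  d4:9  d5:9  d6:4  d7:0  d8:0 → peak 9
A@5: d1:8  d2:4  d3:4  d4:5  d5:9  d6:4  d7:4  d8:0 → peak 9
A@6: d1:8  d2:4  d3:4  d4:5  d5:5  d6:4  d7:4  d8:4 → peak 8
Best is A@6, peak 8.

8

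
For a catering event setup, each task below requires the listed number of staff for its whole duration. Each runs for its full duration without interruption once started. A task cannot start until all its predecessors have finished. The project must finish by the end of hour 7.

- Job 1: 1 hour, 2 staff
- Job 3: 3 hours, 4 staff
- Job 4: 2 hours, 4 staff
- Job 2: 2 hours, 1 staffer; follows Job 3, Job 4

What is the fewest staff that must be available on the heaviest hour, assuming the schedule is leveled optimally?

4

Early-start (Job 1@1, Job 3@1, Job 4@1, Job 2@4) gives peak 10: h1:10  h2:8  h3:4  h4:1  h5:1  h6:0  h7:0.
Shift Job 1→6, Job 4→4, Job 2→6.
Schedule Job 1@6, Job 3@1, Job 4@4, Job 2@6: h1:4  h2:4  h3:4  h4:4  h5:4  h6:3  h7:1 — peak 4.
Total staffer-hours = 24 over 7 hours ⇒ peak ≥ ⌈24/7⌉ = 4, so 4 is optimal.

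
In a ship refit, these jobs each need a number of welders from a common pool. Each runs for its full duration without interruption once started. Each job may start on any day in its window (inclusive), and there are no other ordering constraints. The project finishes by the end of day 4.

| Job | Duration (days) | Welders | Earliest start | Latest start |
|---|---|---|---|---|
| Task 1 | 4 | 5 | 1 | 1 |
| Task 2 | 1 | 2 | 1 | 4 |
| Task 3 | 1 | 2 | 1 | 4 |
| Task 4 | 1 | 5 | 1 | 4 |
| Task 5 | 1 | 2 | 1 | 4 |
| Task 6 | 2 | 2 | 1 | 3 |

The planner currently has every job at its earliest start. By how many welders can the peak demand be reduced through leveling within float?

Early-start peak: d1:18  d2:7  d3:5  d4:5 ⇒ 18.
Leveled (Task 1@1, Task 2@1, Task 3@1, Task 4@2, Task 5@3, Task 6@3): d1:9  d2:10  d3:9  d4:7 ⇒ 10.
Reduction 18 − 10 = 8.

8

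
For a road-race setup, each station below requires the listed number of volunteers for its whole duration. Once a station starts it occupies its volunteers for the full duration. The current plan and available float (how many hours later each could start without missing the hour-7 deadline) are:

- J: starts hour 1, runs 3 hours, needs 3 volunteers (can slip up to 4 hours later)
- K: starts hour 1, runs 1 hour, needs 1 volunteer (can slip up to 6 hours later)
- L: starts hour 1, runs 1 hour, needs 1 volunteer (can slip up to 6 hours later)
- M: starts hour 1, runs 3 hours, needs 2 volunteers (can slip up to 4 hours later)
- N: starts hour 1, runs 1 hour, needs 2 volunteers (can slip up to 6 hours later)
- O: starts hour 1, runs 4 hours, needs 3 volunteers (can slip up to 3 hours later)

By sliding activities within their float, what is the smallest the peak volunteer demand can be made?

5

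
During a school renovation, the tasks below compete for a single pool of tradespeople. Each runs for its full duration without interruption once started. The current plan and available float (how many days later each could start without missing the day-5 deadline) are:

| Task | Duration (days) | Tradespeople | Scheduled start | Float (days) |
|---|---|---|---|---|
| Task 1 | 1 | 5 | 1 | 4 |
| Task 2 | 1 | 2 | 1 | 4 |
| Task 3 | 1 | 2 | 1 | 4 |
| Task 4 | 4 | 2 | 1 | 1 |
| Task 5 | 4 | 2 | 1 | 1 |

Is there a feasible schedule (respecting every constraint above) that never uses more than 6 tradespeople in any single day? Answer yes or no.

yes

Schedule Task 1@1, Task 2@2, Task 3@3, Task 4@2, Task 5@2: d1:5  d2:6  d3:6  d4:4  d5:4 — peak 6 ≤ 6.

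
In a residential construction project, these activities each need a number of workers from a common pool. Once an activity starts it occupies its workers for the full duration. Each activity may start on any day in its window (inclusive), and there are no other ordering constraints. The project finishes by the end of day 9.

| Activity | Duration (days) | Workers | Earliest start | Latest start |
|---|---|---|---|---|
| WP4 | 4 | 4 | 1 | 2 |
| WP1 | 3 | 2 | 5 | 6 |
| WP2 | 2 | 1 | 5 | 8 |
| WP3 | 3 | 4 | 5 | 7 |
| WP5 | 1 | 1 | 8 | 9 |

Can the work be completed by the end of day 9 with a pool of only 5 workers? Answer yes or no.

no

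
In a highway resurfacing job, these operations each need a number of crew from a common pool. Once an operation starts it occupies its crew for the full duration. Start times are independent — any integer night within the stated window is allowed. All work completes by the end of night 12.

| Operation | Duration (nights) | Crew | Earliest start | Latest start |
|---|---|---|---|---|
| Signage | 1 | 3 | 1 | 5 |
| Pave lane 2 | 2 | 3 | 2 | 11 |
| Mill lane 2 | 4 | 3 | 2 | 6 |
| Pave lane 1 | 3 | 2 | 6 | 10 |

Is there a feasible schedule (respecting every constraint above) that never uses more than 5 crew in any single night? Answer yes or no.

yes

Schedule Signage@1, Pave lane 2@2, Mill lane 2@4, Pave lane 1@8: n1:3  n2:3  n3:3  n4:3  n5:3  n6:3  n7:3  n8:2  n9:2  n10:2  n11:0  n12:0 — peak 3 ≤ 5.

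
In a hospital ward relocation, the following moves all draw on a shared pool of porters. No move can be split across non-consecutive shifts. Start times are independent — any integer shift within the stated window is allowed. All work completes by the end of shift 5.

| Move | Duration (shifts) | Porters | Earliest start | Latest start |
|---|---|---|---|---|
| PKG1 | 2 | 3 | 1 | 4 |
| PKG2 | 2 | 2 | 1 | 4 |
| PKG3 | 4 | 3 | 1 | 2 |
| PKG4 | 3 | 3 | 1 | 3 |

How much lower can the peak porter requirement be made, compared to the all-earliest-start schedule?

Early-start peak: s1:11  s2:11  s3:6  s4:3  s5:0 ⇒ 11.
Leveled (PKG1@1, PKG2@1, PKG3@1, PKG4@3): s1:8  s2:8  s3:6  s4:6  s5:3 ⇒ 8.
Reduction 11 − 8 = 3.

3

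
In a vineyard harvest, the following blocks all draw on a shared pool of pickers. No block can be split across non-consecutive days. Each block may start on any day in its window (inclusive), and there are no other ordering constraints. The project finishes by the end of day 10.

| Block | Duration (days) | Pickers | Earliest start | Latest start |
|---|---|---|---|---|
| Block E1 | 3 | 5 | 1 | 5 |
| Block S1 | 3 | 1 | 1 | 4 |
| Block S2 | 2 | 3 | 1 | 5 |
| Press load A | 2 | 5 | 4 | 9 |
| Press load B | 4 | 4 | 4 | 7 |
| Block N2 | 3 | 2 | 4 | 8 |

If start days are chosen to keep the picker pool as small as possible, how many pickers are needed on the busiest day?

Early-start (Block E1@1, Block S1@1, Block S2@1, Press load A@4, Press load B@4, Block N2@4) gives peak 11: d1:9  d2:9  d3:6  d4:11  d5:11  d6:6  d7:4  d8:0  d9:0  d10:0.
Shift Block S2→4, Press load A→8, Block N2→6.
Schedule Block E1@1, Block S1@1, Block S2@4, Press load A@8, Press load B@4, Block N2@6: d1:6  d2:6  d3:6  d4:7  d5:7  d6:6  d7:6  d8:7  d9:5  d10:0 — peak 7.

7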